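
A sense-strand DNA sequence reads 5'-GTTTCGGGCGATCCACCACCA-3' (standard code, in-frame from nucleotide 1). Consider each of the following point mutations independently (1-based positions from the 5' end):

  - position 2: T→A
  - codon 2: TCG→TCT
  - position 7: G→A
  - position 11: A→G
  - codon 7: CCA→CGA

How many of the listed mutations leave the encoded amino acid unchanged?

1

Codon 1: GTT (Val) → GAT (Asp) — missense.
Codon 2: TCG (Ser) → TCT (Ser) — synonymous.
Codon 3: GGC (Gly) → AGC (Ser) — missense.
Codon 4: GAT (Asp) → GGT (Gly) — missense.
Codon 7: CCA (Pro) → CGA (Arg) — missense.
Synonymous: 1 of 5.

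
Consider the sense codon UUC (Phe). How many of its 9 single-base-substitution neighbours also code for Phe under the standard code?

1

Position 1: none → 0 synonymous.
Position 2: none → 0 synonymous.
Position 3: UUU → 1 synonymous.
Total: 0 + 0 + 1 = 1.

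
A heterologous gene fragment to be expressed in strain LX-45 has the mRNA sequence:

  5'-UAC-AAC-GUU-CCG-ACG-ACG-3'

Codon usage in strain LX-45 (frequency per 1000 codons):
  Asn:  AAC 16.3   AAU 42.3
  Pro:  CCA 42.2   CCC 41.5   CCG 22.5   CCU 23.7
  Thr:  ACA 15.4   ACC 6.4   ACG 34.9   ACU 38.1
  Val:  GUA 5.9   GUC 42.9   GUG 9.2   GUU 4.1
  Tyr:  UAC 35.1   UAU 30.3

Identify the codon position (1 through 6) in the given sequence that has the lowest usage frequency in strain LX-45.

3

Codon 1 UAC (Tyr): 35.1 per 1000.
Codon 2 AAC (Asn): 16.3 per 1000.
Codon 3 GUU (Val): 4.1 per 1000.
Codon 4 CCG (Pro): 22.5 per 1000.
Codon 5 ACG (Thr): 34.9 per 1000.
Codon 6 ACG (Thr): 34.9 per 1000.
Lowest frequency is 4.1 at codon 3.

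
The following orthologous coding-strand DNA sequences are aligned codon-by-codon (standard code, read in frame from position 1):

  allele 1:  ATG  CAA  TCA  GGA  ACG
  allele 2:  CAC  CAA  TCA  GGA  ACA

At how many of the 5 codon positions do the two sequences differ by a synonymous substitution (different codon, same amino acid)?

Codon 1: ATG Met / CAC His — nonsynonymous.
Codon 2: CAA Gln / CAA Gln — identical.
Codon 3: TCA Ser / TCA Ser — identical.
Codon 4: GGA Gly / GGA Gly — identical.
Codon 5: ACG Thr / ACA Thr — synonymous.
Synonymous differences: 1.

1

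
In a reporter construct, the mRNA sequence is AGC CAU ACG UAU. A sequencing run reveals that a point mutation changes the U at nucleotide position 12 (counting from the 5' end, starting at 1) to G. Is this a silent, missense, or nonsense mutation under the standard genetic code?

nonsense

Position 12 falls in codon 4: UAU → Tyr.
After the substitution the codon is UAG → Stop.
The new codon is a stop codon, so this is a nonsense mutation.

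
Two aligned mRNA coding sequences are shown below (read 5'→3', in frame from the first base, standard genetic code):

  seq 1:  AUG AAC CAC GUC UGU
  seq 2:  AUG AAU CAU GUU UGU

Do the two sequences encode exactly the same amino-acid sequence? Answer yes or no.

Codon 1: AUG Met / AUG Met — identical.
Codon 2: AAC Asn / AAU Asn — synonymous.
Codon 3: CAC His / CAU His — synonymous.
Codon 4: GUC Val / GUU Val — synonymous.
Codon 5: UGU Cys / UGU Cys — identical.
Nonsynonymous differences: 0 → same protein.

yes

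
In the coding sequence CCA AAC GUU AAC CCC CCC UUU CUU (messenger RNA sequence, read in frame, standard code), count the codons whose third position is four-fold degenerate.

Codon 1 CCA (Pro): third position 4-fold.
Codon 2 AAC (Asn): third position 2-fold.
Codon 3 GUU (Val): third position 4-fold.
Codon 4 AAC (Asn): third position 2-fold.
Codon 5 CCC (Pro): third position 4-fold.
Codon 6 CCC (Pro): third position 4-fold.
Codon 7 UUU (Phe): third position 2-fold.
Codon 8 CUU (Leu): third position 4-fold.
Four-fold degenerate third positions: 5.

5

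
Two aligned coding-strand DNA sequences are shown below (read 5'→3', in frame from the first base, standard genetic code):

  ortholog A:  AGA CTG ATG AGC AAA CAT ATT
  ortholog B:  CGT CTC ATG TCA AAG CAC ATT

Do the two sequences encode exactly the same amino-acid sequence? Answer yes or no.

Codon 1: AGA Arg / CGT Arg — synonymous.
Codon 2: CTG Leu / CTC Leu — synonymous.
Codon 3: ATG Met / ATG Met — identical.
Codon 4: AGC Ser / TCA Ser — synonymous.
Codon 5: AAA Lys / AAG Lys — synonymous.
Codon 6: CAT His / CAC His — synonymous.
Codon 7: ATT Ile / ATT Ile — identical.
Nonsynonymous differences: 0 → same protein.

yes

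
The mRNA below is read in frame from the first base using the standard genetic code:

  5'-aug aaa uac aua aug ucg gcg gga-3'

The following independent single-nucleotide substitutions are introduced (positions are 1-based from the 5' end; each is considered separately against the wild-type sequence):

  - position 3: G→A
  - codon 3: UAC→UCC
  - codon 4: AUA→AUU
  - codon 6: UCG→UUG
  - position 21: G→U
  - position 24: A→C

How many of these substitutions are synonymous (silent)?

Codon 1: AUG (Met) → AUA (Ile) — missense.
Codon 3: UAC (Tyr) → UCC (Ser) — missense.
Codon 4: AUA (Ile) → AUU (Ile) — synonymous.
Codon 6: UCG (Ser) → UUG (Leu) — missense.
Codon 7: GCG (Ala) → GCU (Ala) — synonymous.
Codon 8: GGA (Gly) → GGC (Gly) — synonymous.
Synonymous: 3 of 6.

3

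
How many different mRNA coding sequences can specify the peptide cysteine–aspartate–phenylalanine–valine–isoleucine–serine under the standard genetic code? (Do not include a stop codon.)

576

Cys: 2 codons.
Asp: 2 codons.
Phe: 2 codons.
Val: 4 codons.
Ile: 3 codons.
Ser: 6 codons.
2 × 2 × 2 × 4 × 3 × 6 = 576.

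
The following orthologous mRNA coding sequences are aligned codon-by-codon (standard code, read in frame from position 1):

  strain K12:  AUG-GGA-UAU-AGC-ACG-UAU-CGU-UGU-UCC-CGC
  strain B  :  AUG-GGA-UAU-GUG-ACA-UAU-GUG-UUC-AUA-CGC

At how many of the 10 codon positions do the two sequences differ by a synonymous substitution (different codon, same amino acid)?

1

Codon 1: AUG Met / AUG Met — identical.
Codon 2: GGA Gly / GGA Gly — identical.
Codon 3: UAU Tyr / UAU Tyr — identical.
Codon 4: AGC Ser / GUG Val — nonsynonymous.
Codon 5: ACG Thr / ACA Thr — synonymous.
Codon 6: UAU Tyr / UAU Tyr — identical.
Codon 7: CGU Arg / GUG Val — nonsynonymous.
Codon 8: UGU Cys / UUC Phe — nonsynonymous.
Codon 9: UCC Ser / AUA Ile — nonsynonymous.
Codon 10: CGC Arg / CGC Arg — identical.
Synonymous differences: 1.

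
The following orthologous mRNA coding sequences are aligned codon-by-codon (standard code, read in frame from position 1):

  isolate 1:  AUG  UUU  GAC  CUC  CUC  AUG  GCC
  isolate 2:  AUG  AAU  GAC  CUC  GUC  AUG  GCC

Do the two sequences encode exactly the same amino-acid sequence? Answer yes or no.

no

Codon 1: AUG Met / AUG Met — identical.
Codon 2: UUU Phe / AAU Asn — nonsynonymous.
Codon 3: GAC Asp / GAC Asp — identical.
Codon 4: CUC Leu / CUC Leu — identical.
Codon 5: CUC Leu / GUC Val — nonsynonymous.
Codon 6: AUG Met / AUG Met — identical.
Codon 7: GCC Ala / GCC Ala — identical.
Nonsynonymous differences: 2 → different protein.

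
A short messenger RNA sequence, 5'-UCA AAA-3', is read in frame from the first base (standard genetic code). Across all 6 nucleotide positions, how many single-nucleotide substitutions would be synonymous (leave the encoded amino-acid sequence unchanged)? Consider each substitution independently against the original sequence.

4

Codon 1 (UCA, Ser): 3 synonymous substitutions.
Codon 2 (AAA, Lys): 1 synonymous substitution.
Total: 3 + 1 = 4.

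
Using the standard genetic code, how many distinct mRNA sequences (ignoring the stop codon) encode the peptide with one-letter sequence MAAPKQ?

Met: 1 codon.
Ala: 4 codons.
Ala: 4 codons.
Pro: 4 codons.
Lys: 2 codons.
Gln: 2 codons.
1 × 4 × 4 × 4 × 2 × 2 = 256.

256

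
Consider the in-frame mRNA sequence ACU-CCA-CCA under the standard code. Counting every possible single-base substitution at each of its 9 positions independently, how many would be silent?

9

Codon 1 (ACU, Thr): 3 synonymous substitutions.
Codon 2 (CCA, Pro): 3 synonymous substitutions.
Codon 3 (CCA, Pro): 3 synonymous substitutions.
Total: 3 + 3 + 3 = 9.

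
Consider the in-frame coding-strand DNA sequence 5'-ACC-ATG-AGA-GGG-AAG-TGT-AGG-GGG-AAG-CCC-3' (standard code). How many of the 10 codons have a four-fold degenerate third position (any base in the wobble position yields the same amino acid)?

4

Codon 1 ACC (Thr): third position 4-fold.
Codon 2 ATG (Met): third position 1-fold.
Codon 3 AGA (Arg): third position 2-fold.
Codon 4 GGG (Gly): third position 4-fold.
Codon 5 AAG (Lys): third position 2-fold.
Codon 6 TGT (Cys): third position 2-fold.
Codon 7 AGG (Arg): third position 2-fold.
Codon 8 GGG (Gly): third position 4-fold.
Codon 9 AAG (Lys): third position 2-fold.
Codon 10 CCC (Pro): third position 4-fold.
Four-fold degenerate third positions: 4.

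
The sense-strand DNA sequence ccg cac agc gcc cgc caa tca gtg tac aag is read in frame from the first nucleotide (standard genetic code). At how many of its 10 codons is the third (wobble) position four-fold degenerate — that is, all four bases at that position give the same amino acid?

5

Codon 1 CCG (Pro): third position 4-fold.
Codon 2 CAC (His): third position 2-fold.
Codon 3 AGC (Ser): third position 2-fold.
Codon 4 GCC (Ala): third position 4-fold.
Codon 5 CGC (Arg): third position 4-fold.
Codon 6 CAA (Gln): third position 2-fold.
Codon 7 TCA (Ser): third position 4-fold.
Codon 8 GTG (Val): third position 4-fold.
Codon 9 TAC (Tyr): third position 2-fold.
Codon 10 AAG (Lys): third position 2-fold.
Four-fold degenerate third positions: 5.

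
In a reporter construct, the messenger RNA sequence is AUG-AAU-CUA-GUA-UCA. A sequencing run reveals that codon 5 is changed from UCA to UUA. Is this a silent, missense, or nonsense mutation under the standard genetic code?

missense

Position 14 falls in codon 5: UCA → Ser.
After the substitution the codon is UUA → Leu.
Ser ≠ Leu, so this is a missense mutation.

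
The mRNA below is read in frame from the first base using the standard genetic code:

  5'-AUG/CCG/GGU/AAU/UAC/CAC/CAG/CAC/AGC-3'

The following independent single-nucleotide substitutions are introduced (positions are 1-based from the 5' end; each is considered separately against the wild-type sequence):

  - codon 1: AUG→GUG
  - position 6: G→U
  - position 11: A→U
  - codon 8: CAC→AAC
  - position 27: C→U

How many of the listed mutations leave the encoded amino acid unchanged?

Codon 1: AUG (Met) → GUG (Val) — missense.
Codon 2: CCG (Pro) → CCU (Pro) — synonymous.
Codon 4: AAU (Asn) → AUU (Ile) — missense.
Codon 8: CAC (His) → AAC (Asn) — missense.
Codon 9: AGC (Ser) → AGU (Ser) — synonymous.
Synonymous: 2 of 5.

2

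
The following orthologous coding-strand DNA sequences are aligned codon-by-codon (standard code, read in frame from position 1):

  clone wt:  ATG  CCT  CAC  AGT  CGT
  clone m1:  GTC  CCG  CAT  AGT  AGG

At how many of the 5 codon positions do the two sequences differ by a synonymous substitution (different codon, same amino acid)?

Codon 1: ATG Met / GTC Val — nonsynonymous.
Codon 2: CCT Pro / CCG Pro — synonymous.
Codon 3: CAC His / CAT His — synonymous.
Codon 4: AGT Ser / AGT Ser — identical.
Codon 5: CGT Arg / AGG Arg — synonymous.
Synonymous differences: 3.

3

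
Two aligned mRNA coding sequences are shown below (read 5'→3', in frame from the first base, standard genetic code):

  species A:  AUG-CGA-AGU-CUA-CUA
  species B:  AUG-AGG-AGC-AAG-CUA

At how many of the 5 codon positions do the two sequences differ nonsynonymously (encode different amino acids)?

1

Codon 1: AUG Met / AUG Met — identical.
Codon 2: CGA Arg / AGG Arg — synonymous.
Codon 3: AGU Ser / AGC Ser — synonymous.
Codon 4: CUA Leu / AAG Lys — nonsynonymous.
Codon 5: CUA Leu / CUA Leu — identical.
Nonsynonymous differences: 1.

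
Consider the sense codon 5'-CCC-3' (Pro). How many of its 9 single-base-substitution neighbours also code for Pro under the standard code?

3

Position 1: none → 0 synonymous.
Position 2: none → 0 synonymous.
Position 3: CCT, CCA, CCG → 3 synonymous.
Total: 0 + 0 + 3 = 3.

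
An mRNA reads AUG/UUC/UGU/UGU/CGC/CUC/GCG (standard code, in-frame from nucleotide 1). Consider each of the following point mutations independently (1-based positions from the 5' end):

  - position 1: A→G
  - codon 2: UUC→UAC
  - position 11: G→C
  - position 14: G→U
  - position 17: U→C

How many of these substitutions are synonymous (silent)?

Codon 1: AUG (Met) → GUG (Val) — missense.
Codon 2: UUC (Phe) → UAC (Tyr) — missense.
Codon 4: UGU (Cys) → UCU (Ser) — missense.
Codon 5: CGC (Arg) → CUC (Leu) — missense.
Codon 6: CUC (Leu) → CCC (Pro) — missense.
Synonymous: 0 of 5.

0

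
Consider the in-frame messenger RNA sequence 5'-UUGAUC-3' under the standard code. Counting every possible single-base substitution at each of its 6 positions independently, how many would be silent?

4

Codon 1 (UUG, Leu): 2 synonymous substitutions.
Codon 2 (AUC, Ile): 2 synonymous substitutions.
Total: 2 + 2 = 4.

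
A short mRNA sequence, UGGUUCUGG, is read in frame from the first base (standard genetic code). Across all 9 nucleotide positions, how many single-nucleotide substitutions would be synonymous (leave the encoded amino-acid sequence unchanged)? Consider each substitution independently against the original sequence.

1

Codon 1 (UGG, Trp): 0 synonymous substitutions.
Codon 2 (UUC, Phe): 1 synonymous substitution.
Codon 3 (UGG, Trp): 0 synonymous substitutions.
Total: 0 + 1 + 0 = 1.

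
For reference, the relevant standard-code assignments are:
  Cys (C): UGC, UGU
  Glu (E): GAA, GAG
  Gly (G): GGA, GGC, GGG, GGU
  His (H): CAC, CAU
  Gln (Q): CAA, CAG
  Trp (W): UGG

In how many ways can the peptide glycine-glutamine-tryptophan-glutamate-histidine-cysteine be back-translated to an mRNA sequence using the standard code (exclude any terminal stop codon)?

64

Gly: 4 codons.
Gln: 2 codons.
Trp: 1 codon.
Glu: 2 codons.
His: 2 codons.
Cys: 2 codons.
4 × 2 × 1 × 2 × 2 × 2 = 64.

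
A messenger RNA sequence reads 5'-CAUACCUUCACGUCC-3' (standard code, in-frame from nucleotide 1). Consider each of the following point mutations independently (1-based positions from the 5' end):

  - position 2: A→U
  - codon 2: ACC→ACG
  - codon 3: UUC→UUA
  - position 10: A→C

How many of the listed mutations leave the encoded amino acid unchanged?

1

Codon 1: CAU (His) → CUU (Leu) — missense.
Codon 2: ACC (Thr) → ACG (Thr) — synonymous.
Codon 3: UUC (Phe) → UUA (Leu) — missense.
Codon 4: ACG (Thr) → CCG (Pro) — missense.
Synonymous: 1 of 4.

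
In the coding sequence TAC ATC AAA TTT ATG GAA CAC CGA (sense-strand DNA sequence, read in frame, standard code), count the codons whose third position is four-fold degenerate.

1

Codon 1 TAC (Tyr): third position 2-fold.
Codon 2 ATC (Ile): third position 3-fold.
Codon 3 AAA (Lys): third position 2-fold.
Codon 4 TTT (Phe): third position 2-fold.
Codon 5 ATG (Met): third position 1-fold.
Codon 6 GAA (Glu): third position 2-fold.
Codon 7 CAC (His): third position 2-fold.
Codon 8 CGA (Arg): third position 4-fold.
Four-fold degenerate third positions: 1.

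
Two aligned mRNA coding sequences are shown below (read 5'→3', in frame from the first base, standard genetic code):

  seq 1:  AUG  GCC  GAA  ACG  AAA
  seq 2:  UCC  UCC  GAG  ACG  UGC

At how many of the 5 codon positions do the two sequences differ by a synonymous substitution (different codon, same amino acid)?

Codon 1: AUG Met / UCC Ser — nonsynonymous.
Codon 2: GCC Ala / UCC Ser — nonsynonymous.
Codon 3: GAA Glu / GAG Glu — synonymous.
Codon 4: ACG Thr / ACG Thr — identical.
Codon 5: AAA Lys / UGC Cys — nonsynonymous.
Synonymous differences: 1.

1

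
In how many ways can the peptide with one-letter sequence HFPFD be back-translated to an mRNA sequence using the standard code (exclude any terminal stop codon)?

His: 2 codons.
Phe: 2 codons.
Pro: 4 codons.
Phe: 2 codons.
Asp: 2 codons.
2 × 2 × 4 × 2 × 2 = 64.

64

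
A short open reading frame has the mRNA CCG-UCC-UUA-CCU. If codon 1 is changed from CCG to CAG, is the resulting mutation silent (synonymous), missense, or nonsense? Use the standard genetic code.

missense

Position 2 falls in codon 1: CCG → Pro.
After the substitution the codon is CAG → Gln.
Pro ≠ Gln, so this is a missense mutation.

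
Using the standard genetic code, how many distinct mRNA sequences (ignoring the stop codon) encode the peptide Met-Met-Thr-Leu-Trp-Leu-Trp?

144

Met: 1 codon.
Met: 1 codon.
Thr: 4 codons.
Leu: 6 codons.
Trp: 1 codon.
Leu: 6 codons.
Trp: 1 codon.
1 × 1 × 4 × 6 × 1 × 6 × 1 = 144.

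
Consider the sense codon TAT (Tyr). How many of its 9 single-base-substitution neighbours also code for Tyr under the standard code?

Position 1: none → 0 synonymous.
Position 2: none → 0 synonymous.
Position 3: TAC → 1 synonymous.
Total: 0 + 0 + 1 = 1.

1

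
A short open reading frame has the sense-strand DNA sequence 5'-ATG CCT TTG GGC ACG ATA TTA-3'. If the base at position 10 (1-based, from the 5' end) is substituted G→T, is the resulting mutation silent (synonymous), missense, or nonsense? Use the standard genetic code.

Position 10 falls in codon 4: GGC → Gly.
After the substitution the codon is TGC → Cys.
Gly ≠ Cys, so this is a missense mutation.

missense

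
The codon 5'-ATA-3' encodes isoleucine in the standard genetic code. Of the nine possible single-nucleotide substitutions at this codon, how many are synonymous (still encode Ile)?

2

Position 1: none → 0 synonymous.
Position 2: none → 0 synonymous.
Position 3: ATT, ATC → 2 synonymous.
Total: 0 + 0 + 2 = 2.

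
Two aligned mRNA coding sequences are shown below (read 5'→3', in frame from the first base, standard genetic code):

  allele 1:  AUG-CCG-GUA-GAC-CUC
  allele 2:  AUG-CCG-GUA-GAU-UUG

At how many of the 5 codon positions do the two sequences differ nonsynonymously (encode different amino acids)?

0

Codon 1: AUG Met / AUG Met — identical.
Codon 2: CCG Pro / CCG Pro — identical.
Codon 3: GUA Val / GUA Val — identical.
Codon 4: GAC Asp / GAU Asp — synonymous.
Codon 5: CUC Leu / UUG Leu — synonymous.
Nonsynonymous differences: 0.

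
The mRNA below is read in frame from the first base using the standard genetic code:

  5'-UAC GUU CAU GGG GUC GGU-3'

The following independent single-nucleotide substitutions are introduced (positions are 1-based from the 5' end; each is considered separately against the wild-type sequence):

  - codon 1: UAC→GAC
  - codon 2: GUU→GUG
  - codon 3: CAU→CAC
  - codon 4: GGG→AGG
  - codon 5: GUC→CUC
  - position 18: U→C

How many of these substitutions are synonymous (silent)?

Codon 1: UAC (Tyr) → GAC (Asp) — missense.
Codon 2: GUU (Val) → GUG (Val) — synonymous.
Codon 3: CAU (His) → CAC (His) — synonymous.
Codon 4: GGG (Gly) → AGG (Arg) — missense.
Codon 5: GUC (Val) → CUC (Leu) — missense.
Codon 6: GGU (Gly) → GGC (Gly) — synonymous.
Synonymous: 3 of 6.

3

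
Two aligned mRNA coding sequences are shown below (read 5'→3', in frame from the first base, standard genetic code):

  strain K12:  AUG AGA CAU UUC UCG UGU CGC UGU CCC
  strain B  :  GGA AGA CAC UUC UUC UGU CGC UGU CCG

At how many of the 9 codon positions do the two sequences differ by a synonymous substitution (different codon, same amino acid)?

Codon 1: AUG Met / GGA Gly — nonsynonymous.
Codon 2: AGA Arg / AGA Arg — identical.
Codon 3: CAU His / CAC His — synonymous.
Codon 4: UUC Phe / UUC Phe — identical.
Codon 5: UCG Ser / UUC Phe — nonsynonymous.
Codon 6: UGU Cys / UGU Cys — identical.
Codon 7: CGC Arg / CGC Arg — identical.
Codon 8: UGU Cys / UGU Cys — identical.
Codon 9: CCC Pro / CCG Pro — synonymous.
Synonymous differences: 2.

2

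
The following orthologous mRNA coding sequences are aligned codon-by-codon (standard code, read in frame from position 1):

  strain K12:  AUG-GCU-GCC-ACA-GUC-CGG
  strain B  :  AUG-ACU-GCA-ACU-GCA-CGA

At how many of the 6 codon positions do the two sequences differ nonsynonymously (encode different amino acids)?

Codon 1: AUG Met / AUG Met — identical.
Codon 2: GCU Ala / ACU Thr — nonsynonymous.
Codon 3: GCC Ala / GCA Ala — synonymous.
Codon 4: ACA Thr / ACU Thr — synonymous.
Codon 5: GUC Val / GCA Ala — nonsynonymous.
Codon 6: CGG Arg / CGA Arg — synonymous.
Nonsynonymous differences: 2.

2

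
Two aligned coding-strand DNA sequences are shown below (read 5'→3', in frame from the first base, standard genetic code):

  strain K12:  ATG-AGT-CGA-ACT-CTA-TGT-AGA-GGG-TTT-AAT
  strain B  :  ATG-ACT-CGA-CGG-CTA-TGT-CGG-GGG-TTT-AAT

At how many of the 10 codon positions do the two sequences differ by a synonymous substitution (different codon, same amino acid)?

1

Codon 1: ATG Met / ATG Met — identical.
Codon 2: AGT Ser / ACT Thr — nonsynonymous.
Codon 3: CGA Arg / CGA Arg — identical.
Codon 4: ACT Thr / CGG Arg — nonsynonymous.
Codon 5: CTA Leu / CTA Leu — identical.
Codon 6: TGT Cys / TGT Cys — identical.
Codon 7: AGA Arg / CGG Arg — synonymous.
Codon 8: GGG Gly / GGG Gly — identical.
Codon 9: TTT Phe / TTT Phe — identical.
Codon 10: AAT Asn / AAT Asn — identical.
Synonymous differences: 1.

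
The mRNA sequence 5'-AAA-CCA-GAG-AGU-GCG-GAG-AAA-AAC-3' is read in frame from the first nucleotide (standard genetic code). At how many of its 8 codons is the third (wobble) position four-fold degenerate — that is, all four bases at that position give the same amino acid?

Codon 1 AAA (Lys): third position 2-fold.
Codon 2 CCA (Pro): third position 4-fold.
Codon 3 GAG (Glu): third position 2-fold.
Codon 4 AGU (Ser): third position 2-fold.
Codon 5 GCG (Ala): third position 4-fold.
Codon 6 GAG (Glu): third position 2-fold.
Codon 7 AAA (Lys): third position 2-fold.
Codon 8 AAC (Asn): third position 2-fold.
Four-fold degenerate third positions: 2.

2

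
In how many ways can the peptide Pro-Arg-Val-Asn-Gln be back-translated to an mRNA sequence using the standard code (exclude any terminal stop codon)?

384

Pro: 4 codons.
Arg: 6 codons.
Val: 4 codons.
Asn: 2 codons.
Gln: 2 codons.
4 × 6 × 4 × 2 × 2 = 384.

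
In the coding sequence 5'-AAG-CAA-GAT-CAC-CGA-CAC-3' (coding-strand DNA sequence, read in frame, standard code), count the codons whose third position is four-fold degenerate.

Codon 1 AAG (Lys): third position 2-fold.
Codon 2 CAA (Gln): third position 2-fold.
Codon 3 GAT (Asp): third position 2-fold.
Codon 4 CAC (His): third position 2-fold.
Codon 5 CGA (Arg): third position 4-fold.
Codon 6 CAC (His): third position 2-fold.
Four-fold degenerate third positions: 1.

1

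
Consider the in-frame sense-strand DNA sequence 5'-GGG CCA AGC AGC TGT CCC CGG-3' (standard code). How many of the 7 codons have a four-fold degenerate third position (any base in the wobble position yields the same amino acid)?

Codon 1 GGG (Gly): third position 4-fold.
Codon 2 CCA (Pro): third position 4-fold.
Codon 3 AGC (Ser): third position 2-fold.
Codon 4 AGC (Ser): third position 2-fold.
Codon 5 TGT (Cys): third position 2-fold.
Codon 6 CCC (Pro): third position 4-fold.
Codon 7 CGG (Arg): third position 4-fold.
Four-fold degenerate third positions: 4.

4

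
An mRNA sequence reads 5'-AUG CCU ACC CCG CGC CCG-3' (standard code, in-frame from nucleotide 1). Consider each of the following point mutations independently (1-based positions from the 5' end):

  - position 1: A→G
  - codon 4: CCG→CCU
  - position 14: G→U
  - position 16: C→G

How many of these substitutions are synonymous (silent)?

Codon 1: AUG (Met) → GUG (Val) — missense.
Codon 4: CCG (Pro) → CCU (Pro) — synonymous.
Codon 5: CGC (Arg) → CUC (Leu) — missense.
Codon 6: CCG (Pro) → GCG (Ala) — missense.
Synonymous: 1 of 4.

1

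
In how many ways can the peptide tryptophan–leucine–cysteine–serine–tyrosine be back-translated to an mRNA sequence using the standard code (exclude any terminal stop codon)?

Trp: 1 codon.
Leu: 6 codons.
Cys: 2 codons.
Ser: 6 codons.
Tyr: 2 codons.
1 × 6 × 2 × 6 × 2 = 144.

144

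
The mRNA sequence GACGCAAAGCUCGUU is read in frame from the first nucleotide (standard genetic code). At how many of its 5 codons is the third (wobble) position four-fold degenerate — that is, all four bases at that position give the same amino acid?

Codon 1 GAC (Asp): third position 2-fold.
Codon 2 GCA (Ala): third position 4-fold.
Codon 3 AAG (Lys): third position 2-fold.
Codon 4 CUC (Leu): third position 4-fold.
Codon 5 GUU (Val): third position 4-fold.
Four-fold degenerate third positions: 3.

3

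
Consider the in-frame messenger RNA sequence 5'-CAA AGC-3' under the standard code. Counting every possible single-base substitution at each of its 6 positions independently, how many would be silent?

Codon 1 (CAA, Gln): 1 synonymous substitution.
Codon 2 (AGC, Ser): 1 synonymous substitution.
Total: 1 + 1 = 2.

2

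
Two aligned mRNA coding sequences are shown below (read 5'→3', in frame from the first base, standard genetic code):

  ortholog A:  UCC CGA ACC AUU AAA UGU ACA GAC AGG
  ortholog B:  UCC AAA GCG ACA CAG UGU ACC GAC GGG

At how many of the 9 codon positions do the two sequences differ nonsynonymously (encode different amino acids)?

5

Codon 1: UCC Ser / UCC Ser — identical.
Codon 2: CGA Arg / AAA Lys — nonsynonymous.
Codon 3: ACC Thr / GCG Ala — nonsynonymous.
Codon 4: AUU Ile / ACA Thr — nonsynonymous.
Codon 5: AAA Lys / CAG Gln — nonsynonymous.
Codon 6: UGU Cys / UGU Cys — identical.
Codon 7: ACA Thr / ACC Thr — synonymous.
Codon 8: GAC Asp / GAC Asp — identical.
Codon 9: AGG Arg / GGG Gly — nonsynonymous.
Nonsynonymous differences: 5.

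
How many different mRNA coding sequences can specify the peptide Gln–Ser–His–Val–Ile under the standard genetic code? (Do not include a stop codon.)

Gln: 2 codons.
Ser: 6 codons.
His: 2 codons.
Val: 4 codons.
Ile: 3 codons.
2 × 6 × 2 × 4 × 3 = 288.

288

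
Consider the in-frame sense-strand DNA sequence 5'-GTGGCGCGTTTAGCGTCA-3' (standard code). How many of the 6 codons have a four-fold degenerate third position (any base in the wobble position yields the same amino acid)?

5

Codon 1 GTG (Val): third position 4-fold.
Codon 2 GCG (Ala): third position 4-fold.
Codon 3 CGT (Arg): third position 4-fold.
Codon 4 TTA (Leu): third position 2-fold.
Codon 5 GCG (Ala): third position 4-fold.
Codon 6 TCA (Ser): third position 4-fold.
Four-fold degenerate third positions: 5.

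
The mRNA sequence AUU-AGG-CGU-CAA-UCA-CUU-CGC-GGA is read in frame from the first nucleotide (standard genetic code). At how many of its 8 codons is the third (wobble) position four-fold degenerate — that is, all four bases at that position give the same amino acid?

5

Codon 1 AUU (Ile): third position 3-fold.
Codon 2 AGG (Arg): third position 2-fold.
Codon 3 CGU (Arg): third position 4-fold.
Codon 4 CAA (Gln): third position 2-fold.
Codon 5 UCA (Ser): third position 4-fold.
Codon 6 CUU (Leu): third position 4-fold.
Codon 7 CGC (Arg): third position 4-fold.
Codon 8 GGA (Gly): third position 4-fold.
Four-fold degenerate third positions: 5.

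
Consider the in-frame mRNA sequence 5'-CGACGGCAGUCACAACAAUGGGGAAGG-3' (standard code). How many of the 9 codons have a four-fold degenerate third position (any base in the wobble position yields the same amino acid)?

4

Codon 1 CGA (Arg): third position 4-fold.
Codon 2 CGG (Arg): third position 4-fold.
Codon 3 CAG (Gln): third position 2-fold.
Codon 4 UCA (Ser): third position 4-fold.
Codon 5 CAA (Gln): third position 2-fold.
Codon 6 CAA (Gln): third position 2-fold.
Codon 7 UGG (Trp): third position 1-fold.
Codon 8 GGA (Gly): third position 4-fold.
Codon 9 AGG (Arg): third position 2-fold.
Four-fold degenerate third positions: 4.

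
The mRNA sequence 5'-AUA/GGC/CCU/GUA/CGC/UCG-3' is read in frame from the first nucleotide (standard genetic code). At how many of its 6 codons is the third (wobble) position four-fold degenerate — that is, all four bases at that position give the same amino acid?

Codon 1 AUA (Ile): third position 3-fold.
Codon 2 GGC (Gly): third position 4-fold.
Codon 3 CCU (Pro): third position 4-fold.
Codon 4 GUA (Val): third position 4-fold.
Codon 5 CGC (Arg): third position 4-fold.
Codon 6 UCG (Ser): third position 4-fold.
Four-fold degenerate third positions: 5.

5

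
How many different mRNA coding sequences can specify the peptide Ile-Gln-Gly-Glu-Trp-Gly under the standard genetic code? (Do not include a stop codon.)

Ile: 3 codons.
Gln: 2 codons.
Gly: 4 codons.
Glu: 2 codons.
Trp: 1 codon.
Gly: 4 codons.
3 × 2 × 4 × 2 × 1 × 4 = 192.

192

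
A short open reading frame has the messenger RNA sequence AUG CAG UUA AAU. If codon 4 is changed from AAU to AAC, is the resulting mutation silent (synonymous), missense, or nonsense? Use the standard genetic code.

silent

Position 12 falls in codon 4: AAU → Asn.
After the substitution the codon is AAC → Asn.
Both encode Asn, so the change is synonymous.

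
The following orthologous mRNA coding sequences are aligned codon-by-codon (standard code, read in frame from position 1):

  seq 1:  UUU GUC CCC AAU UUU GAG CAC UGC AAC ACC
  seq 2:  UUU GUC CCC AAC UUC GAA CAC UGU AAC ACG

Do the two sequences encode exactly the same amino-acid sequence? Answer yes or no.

Codon 1: UUU Phe / UUU Phe — identical.
Codon 2: GUC Val / GUC Val — identical.
Codon 3: CCC Pro / CCC Pro — identical.
Codon 4: AAU Asn / AAC Asn — synonymous.
Codon 5: UUU Phe / UUC Phe — synonymous.
Codon 6: GAG Glu / GAA Glu — synonymous.
Codon 7: CAC His / CAC His — identical.
Codon 8: UGC Cys / UGU Cys — synonymous.
Codon 9: AAC Asn / AAC Asn — identical.
Codon 10: ACC Thr / ACG Thr — synonymous.
Nonsynonymous differences: 0 → same protein.

yes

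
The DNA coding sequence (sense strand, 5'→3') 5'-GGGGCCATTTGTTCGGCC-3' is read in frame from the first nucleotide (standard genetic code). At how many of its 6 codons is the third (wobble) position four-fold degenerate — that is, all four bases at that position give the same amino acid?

Codon 1 GGG (Gly): third position 4-fold.
Codon 2 GCC (Ala): third position 4-fold.
Codon 3 ATT (Ile): third position 3-fold.
Codon 4 TGT (Cys): third position 2-fold.
Codon 5 TCG (Ser): third position 4-fold.
Codon 6 GCC (Ala): third position 4-fold.
Four-fold degenerate third positions: 4.

4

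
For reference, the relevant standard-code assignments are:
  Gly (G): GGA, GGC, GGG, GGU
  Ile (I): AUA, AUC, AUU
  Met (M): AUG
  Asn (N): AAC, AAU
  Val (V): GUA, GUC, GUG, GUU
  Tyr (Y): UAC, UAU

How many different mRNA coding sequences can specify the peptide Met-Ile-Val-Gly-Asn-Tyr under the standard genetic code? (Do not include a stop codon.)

192

Met: 1 codon.
Ile: 3 codons.
Val: 4 codons.
Gly: 4 codons.
Asn: 2 codons.
Tyr: 2 codons.
1 × 3 × 4 × 4 × 2 × 2 = 192.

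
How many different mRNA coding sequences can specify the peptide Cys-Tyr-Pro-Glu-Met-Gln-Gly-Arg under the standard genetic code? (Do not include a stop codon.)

Cys: 2 codons.
Tyr: 2 codons.
Pro: 4 codons.
Glu: 2 codons.
Met: 1 codon.
Gln: 2 codons.
Gly: 4 codons.
Arg: 6 codons.
2 × 2 × 4 × 2 × 1 × 2 × 4 × 6 = 1536.

1536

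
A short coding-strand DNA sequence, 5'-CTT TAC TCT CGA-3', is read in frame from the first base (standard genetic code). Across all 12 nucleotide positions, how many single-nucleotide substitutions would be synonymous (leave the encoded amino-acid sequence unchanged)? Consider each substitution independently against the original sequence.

11

Codon 1 (CTT, Leu): 3 synonymous substitutions.
Codon 2 (TAC, Tyr): 1 synonymous substitution.
Codon 3 (TCT, Ser): 3 synonymous substitutions.
Codon 4 (CGA, Arg): 4 synonymous substitutions.
Total: 3 + 1 + 3 + 4 = 11.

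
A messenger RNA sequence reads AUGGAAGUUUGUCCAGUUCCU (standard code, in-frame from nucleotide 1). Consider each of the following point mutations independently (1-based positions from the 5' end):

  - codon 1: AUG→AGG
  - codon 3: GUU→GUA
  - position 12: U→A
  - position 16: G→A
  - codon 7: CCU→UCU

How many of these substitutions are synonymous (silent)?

Codon 1: AUG (Met) → AGG (Arg) — missense.
Codon 3: GUU (Val) → GUA (Val) — synonymous.
Codon 4: UGU (Cys) → UGA (Stop) — nonsense.
Codon 6: GUU (Val) → AUU (Ile) — missense.
Codon 7: CCU (Pro) → UCU (Ser) — missense.
Synonymous: 1 of 5.

1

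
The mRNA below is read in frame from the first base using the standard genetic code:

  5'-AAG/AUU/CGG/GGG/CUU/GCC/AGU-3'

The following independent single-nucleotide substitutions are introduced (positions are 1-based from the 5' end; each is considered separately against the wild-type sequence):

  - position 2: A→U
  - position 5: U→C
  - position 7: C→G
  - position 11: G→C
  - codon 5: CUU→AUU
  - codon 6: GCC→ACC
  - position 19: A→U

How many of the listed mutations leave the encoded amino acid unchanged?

0

Codon 1: AAG (Lys) → AUG (Met) — missense.
Codon 2: AUU (Ile) → ACU (Thr) — missense.
Codon 3: CGG (Arg) → GGG (Gly) — missense.
Codon 4: GGG (Gly) → GCG (Ala) — missense.
Codon 5: CUU (Leu) → AUU (Ile) — missense.
Codon 6: GCC (Ala) → ACC (Thr) — missense.
Codon 7: AGU (Ser) → UGU (Cys) — missense.
Synonymous: 0 of 7.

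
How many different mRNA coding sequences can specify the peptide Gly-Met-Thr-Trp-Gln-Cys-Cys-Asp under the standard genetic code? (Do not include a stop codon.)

Gly: 4 codons.
Met: 1 codon.
Thr: 4 codons.
Trp: 1 codon.
Gln: 2 codons.
Cys: 2 codons.
Cys: 2 codons.
Asp: 2 codons.
4 × 1 × 4 × 1 × 2 × 2 × 2 × 2 = 256.

256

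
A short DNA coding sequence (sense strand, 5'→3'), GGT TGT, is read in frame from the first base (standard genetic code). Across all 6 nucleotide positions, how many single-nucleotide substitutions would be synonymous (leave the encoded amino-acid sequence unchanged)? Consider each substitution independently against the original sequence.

4

Codon 1 (GGT, Gly): 3 synonymous substitutions.
Codon 2 (TGT, Cys): 1 synonymous substitution.
Total: 3 + 1 = 4.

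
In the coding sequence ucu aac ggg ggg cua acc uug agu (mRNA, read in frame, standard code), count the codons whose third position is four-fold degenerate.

5

Codon 1 UCU (Ser): third position 4-fold.
Codon 2 AAC (Asn): third position 2-fold.
Codon 3 GGG (Gly): third position 4-fold.
Codon 4 GGG (Gly): third position 4-fold.
Codon 5 CUA (Leu): third position 4-fold.
Codon 6 ACC (Thr): third position 4-fold.
Codon 7 UUG (Leu): third position 2-fold.
Codon 8 AGU (Ser): third position 2-fold.
Four-fold degenerate third positions: 5.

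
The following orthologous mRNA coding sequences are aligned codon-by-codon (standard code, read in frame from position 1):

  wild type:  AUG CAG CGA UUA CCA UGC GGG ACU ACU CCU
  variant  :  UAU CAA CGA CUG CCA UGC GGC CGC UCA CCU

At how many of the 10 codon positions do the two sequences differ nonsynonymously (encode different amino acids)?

Codon 1: AUG Met / UAU Tyr — nonsynonymous.
Codon 2: CAG Gln / CAA Gln — synonymous.
Codon 3: CGA Arg / CGA Arg — identical.
Codon 4: UUA Leu / CUG Leu — synonymous.
Codon 5: CCA Pro / CCA Pro — identical.
Codon 6: UGC Cys / UGC Cys — identical.
Codon 7: GGG Gly / GGC Gly — synonymous.
Codon 8: ACU Thr / CGC Arg — nonsynonymous.
Codon 9: ACU Thr / UCA Ser — nonsynonymous.
Codon 10: CCU Pro / CCU Pro — identical.
Nonsynonymous differences: 3.

3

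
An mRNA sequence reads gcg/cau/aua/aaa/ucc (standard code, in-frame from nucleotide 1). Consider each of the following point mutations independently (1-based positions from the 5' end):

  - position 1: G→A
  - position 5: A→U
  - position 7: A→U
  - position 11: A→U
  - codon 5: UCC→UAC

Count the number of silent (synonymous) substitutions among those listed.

Codon 1: GCG (Ala) → ACG (Thr) — missense.
Codon 2: CAU (His) → CUU (Leu) — missense.
Codon 3: AUA (Ile) → UUA (Leu) — missense.
Codon 4: AAA (Lys) → AUA (Ile) — missense.
Codon 5: UCC (Ser) → UAC (Tyr) — missense.
Synonymous: 0 of 5.

0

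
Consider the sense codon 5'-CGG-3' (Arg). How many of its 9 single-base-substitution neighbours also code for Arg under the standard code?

4

Position 1: AGG → 1 synonymous.
Position 2: none → 0 synonymous.
Position 3: CGU, CGC, CGA → 3 synonymous.
Total: 1 + 0 + 3 = 4.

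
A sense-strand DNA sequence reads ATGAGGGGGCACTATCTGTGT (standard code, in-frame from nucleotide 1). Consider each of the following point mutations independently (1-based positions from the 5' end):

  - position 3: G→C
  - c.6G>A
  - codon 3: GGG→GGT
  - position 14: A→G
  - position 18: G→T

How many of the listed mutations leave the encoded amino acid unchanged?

Codon 1: ATG (Met) → ATC (Ile) — missense.
Codon 2: AGG (Arg) → AGA (Arg) — synonymous.
Codon 3: GGG (Gly) → GGT (Gly) — synonymous.
Codon 5: TAT (Tyr) → TGT (Cys) — missense.
Codon 6: CTG (Leu) → CTT (Leu) — synonymous.
Synonymous: 3 of 5.

3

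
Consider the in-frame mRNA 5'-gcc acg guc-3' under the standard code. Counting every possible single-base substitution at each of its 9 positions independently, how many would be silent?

Codon 1 (GCC, Ala): 3 synonymous substitutions.
Codon 2 (ACG, Thr): 3 synonymous substitutions.
Codon 3 (GUC, Val): 3 synonymous substitutions.
Total: 3 + 3 + 3 = 9.

9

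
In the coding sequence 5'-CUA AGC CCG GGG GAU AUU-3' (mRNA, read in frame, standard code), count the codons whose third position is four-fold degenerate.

3

Codon 1 CUA (Leu): third position 4-fold.
Codon 2 AGC (Ser): third position 2-fold.
Codon 3 CCG (Pro): third position 4-fold.
Codon 4 GGG (Gly): third position 4-fold.
Codon 5 GAU (Asp): third position 2-fold.
Codon 6 AUU (Ile): third position 3-fold.
Four-fold degenerate third positions: 3.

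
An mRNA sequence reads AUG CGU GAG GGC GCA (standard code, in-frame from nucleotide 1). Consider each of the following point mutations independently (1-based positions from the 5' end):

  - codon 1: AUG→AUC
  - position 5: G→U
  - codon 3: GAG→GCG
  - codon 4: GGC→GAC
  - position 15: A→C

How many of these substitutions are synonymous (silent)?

Codon 1: AUG (Met) → AUC (Ile) — missense.
Codon 2: CGU (Arg) → CUU (Leu) — missense.
Codon 3: GAG (Glu) → GCG (Ala) — missense.
Codon 4: GGC (Gly) → GAC (Asp) — missense.
Codon 5: GCA (Ala) → GCC (Ala) — synonymous.
Synonymous: 1 of 5.

1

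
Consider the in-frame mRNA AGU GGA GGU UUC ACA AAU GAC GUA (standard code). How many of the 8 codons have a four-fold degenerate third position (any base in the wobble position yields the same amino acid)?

4

Codon 1 AGU (Ser): third position 2-fold.
Codon 2 GGA (Gly): third position 4-fold.
Codon 3 GGU (Gly): third position 4-fold.
Codon 4 UUC (Phe): third position 2-fold.
Codon 5 ACA (Thr): third position 4-fold.
Codon 6 AAU (Asn): third position 2-fold.
Codon 7 GAC (Asp): third position 2-fold.
Codon 8 GUA (Val): third position 4-fold.
Four-fold degenerate third positions: 4.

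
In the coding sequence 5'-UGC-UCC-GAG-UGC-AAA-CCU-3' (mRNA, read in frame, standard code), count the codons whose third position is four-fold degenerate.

2

Codon 1 UGC (Cys): third position 2-fold.
Codon 2 UCC (Ser): third position 4-fold.
Codon 3 GAG (Glu): third position 2-fold.
Codon 4 UGC (Cys): third position 2-fold.
Codon 5 AAA (Lys): third position 2-fold.
Codon 6 CCU (Pro): third position 4-fold.
Four-fold degenerate third positions: 2.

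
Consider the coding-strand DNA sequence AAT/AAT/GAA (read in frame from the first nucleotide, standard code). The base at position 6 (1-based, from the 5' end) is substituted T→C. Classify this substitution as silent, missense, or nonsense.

Position 6 falls in codon 2: AAT → Asn.
After the substitution the codon is AAC → Asn.
Both encode Asn, so the change is synonymous.

silent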